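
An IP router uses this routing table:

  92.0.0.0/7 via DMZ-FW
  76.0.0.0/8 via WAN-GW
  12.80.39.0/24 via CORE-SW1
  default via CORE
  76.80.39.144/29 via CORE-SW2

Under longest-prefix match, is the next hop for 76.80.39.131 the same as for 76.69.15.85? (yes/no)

76.80.39.131: longest match 76.0.0.0/8 -> WAN-GW
76.69.15.85: longest match 76.0.0.0/8 -> WAN-GW

yes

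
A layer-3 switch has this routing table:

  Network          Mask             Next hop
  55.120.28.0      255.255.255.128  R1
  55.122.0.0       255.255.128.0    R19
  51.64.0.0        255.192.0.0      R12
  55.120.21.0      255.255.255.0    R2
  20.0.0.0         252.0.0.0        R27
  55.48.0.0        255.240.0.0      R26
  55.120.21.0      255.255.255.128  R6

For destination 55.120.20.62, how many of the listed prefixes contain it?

No listed prefix contains 55.120.20.62.
Total matching entries: 0.

0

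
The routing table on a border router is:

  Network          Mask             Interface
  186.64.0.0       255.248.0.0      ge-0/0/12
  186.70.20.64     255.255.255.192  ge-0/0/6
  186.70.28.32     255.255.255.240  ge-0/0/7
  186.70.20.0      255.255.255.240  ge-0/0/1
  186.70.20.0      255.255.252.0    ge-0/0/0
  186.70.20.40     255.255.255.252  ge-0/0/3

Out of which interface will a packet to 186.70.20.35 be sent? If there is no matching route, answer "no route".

Routes whose prefix contains 186.70.20.35:
  186.64.0.0/13 (186.64.0.0 - 186.71.255.255) -> ge-0/0/12
  186.70.20.0/22 (186.70.20.0 - 186.70.23.255) -> ge-0/0/0
More-specific entries that do NOT match:
  186.70.20.40/30 (186.70.20.40 - 186.70.20.43) does not contain 186.70.20.35
  186.70.28.32/28 (186.70.28.32 - 186.70.28.47) does not contain 186.70.20.35
  186.70.20.0/28 (186.70.20.0 - 186.70.20.15) does not contain 186.70.20.35
  186.70.20.64/26 (186.70.20.64 - 186.70.20.127) does not contain 186.70.20.35
Longest matching prefix is /22 -> interface ge-0/0/0.

ge-0/0/0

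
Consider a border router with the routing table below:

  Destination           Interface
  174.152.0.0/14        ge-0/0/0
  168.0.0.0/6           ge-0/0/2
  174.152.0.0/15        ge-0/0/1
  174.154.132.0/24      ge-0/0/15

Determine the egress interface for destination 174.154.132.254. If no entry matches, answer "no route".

ge-0/0/15

Routes whose prefix contains 174.154.132.254:
  174.152.0.0/14 (174.152.0.0 - 174.155.255.255) -> ge-0/0/0
  174.154.132.0/24 (174.154.132.0 - 174.154.132.255) -> ge-0/0/15
Longest matching prefix is /24 -> interface ge-0/0/15.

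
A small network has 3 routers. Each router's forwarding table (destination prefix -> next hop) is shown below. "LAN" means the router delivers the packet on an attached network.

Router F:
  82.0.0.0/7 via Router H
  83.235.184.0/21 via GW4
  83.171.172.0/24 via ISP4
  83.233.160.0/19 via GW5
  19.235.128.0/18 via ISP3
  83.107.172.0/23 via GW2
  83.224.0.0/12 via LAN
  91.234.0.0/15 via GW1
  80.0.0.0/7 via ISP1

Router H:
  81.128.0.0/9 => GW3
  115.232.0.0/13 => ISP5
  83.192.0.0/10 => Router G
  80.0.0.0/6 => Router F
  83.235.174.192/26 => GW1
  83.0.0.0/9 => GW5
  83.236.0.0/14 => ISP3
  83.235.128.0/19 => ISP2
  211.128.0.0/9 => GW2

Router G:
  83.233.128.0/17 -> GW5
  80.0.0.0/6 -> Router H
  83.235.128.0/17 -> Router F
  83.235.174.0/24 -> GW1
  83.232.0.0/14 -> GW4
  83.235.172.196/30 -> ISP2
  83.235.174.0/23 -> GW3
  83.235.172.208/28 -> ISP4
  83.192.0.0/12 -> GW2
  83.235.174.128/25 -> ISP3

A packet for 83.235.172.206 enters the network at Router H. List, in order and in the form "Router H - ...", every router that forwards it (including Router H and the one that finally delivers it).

At Router H: longest match for 83.235.172.206 is 83.192.0.0/10 -> Router G
At Router G: longest match for 83.235.172.206 is 83.235.128.0/17 -> Router F
At Router F: longest match for 83.235.172.206 is 83.224.0.0/12 -> LAN

Router H - Router G - Router F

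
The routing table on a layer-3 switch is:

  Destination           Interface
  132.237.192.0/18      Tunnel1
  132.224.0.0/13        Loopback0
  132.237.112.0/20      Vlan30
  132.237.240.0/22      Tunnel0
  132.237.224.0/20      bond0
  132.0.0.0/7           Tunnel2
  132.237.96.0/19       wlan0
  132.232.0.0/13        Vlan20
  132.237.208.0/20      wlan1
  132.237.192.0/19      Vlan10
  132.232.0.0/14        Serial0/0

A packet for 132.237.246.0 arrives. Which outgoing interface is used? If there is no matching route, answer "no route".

Tunnel1

Routes whose prefix contains 132.237.246.0:
  132.0.0.0/7 (132.0.0.0 - 133.255.255.255) -> Tunnel2
  132.232.0.0/13 (132.232.0.0 - 132.239.255.255) -> Vlan20
  132.237.192.0/18 (132.237.192.0 - 132.237.255.255) -> Tunnel1
More-specific entries that do NOT match:
  132.237.240.0/22 (132.237.240.0 - 132.237.243.255) does not contain 132.237.246.0
  132.237.112.0/20 (132.237.112.0 - 132.237.127.255) does not contain 132.237.246.0
  132.237.224.0/20 (132.237.224.0 - 132.237.239.255) does not contain 132.237.246.0
  132.237.208.0/20 (132.237.208.0 - 132.237.223.255) does not contain 132.237.246.0
  132.237.96.0/19 (132.237.96.0 - 132.237.127.255) does not contain 132.237.246.0
  132.237.192.0/19 (132.237.192.0 - 132.237.223.255) does not contain 132.237.246.0
Longest matching prefix is /18 -> interface Tunnel1.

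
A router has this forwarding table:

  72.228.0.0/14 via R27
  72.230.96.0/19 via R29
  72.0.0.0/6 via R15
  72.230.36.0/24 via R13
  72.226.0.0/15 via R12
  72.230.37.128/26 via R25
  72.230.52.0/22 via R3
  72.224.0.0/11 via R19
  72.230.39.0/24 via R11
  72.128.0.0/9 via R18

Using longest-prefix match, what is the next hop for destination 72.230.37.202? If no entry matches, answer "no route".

Routes whose prefix contains 72.230.37.202:
  72.0.0.0/6 (72.0.0.0 - 75.255.255.255) -> R15
  72.128.0.0/9 (72.128.0.0 - 72.255.255.255) -> R18
  72.224.0.0/11 (72.224.0.0 - 72.255.255.255) -> R19
  72.228.0.0/14 (72.228.0.0 - 72.231.255.255) -> R27
More-specific entries that do NOT match:
  72.230.37.128/26 (72.230.37.128 - 72.230.37.191) does not contain 72.230.37.202
  72.230.36.0/24 (72.230.36.0 - 72.230.36.255) does not contain 72.230.37.202
  72.230.39.0/24 (72.230.39.0 - 72.230.39.255) does not contain 72.230.37.202
  72.230.52.0/22 (72.230.52.0 - 72.230.55.255) does not contain 72.230.37.202
  72.230.96.0/19 (72.230.96.0 - 72.230.127.255) does not contain 72.230.37.202
  72.226.0.0/15 (72.226.0.0 - 72.227.255.255) does not contain 72.230.37.202
Longest matching prefix is /14 -> next hop R27.

R27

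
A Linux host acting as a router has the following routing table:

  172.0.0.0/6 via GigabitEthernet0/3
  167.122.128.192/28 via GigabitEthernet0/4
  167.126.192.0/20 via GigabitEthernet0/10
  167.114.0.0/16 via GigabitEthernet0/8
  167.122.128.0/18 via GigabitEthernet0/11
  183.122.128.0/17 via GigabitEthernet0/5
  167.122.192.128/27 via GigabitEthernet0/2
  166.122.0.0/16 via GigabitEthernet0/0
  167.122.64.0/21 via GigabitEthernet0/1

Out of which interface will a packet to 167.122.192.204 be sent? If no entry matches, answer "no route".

No entry's prefix contains 167.122.192.204; there is no default route.

no route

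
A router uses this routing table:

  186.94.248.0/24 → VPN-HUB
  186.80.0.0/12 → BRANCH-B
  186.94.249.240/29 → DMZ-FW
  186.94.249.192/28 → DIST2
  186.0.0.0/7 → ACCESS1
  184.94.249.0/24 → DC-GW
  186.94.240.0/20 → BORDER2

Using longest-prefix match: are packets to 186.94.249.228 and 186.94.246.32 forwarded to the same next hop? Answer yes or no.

yes

186.94.249.228: longest match 186.94.240.0/20 -> BORDER2
186.94.246.32: longest match 186.94.240.0/20 -> BORDER2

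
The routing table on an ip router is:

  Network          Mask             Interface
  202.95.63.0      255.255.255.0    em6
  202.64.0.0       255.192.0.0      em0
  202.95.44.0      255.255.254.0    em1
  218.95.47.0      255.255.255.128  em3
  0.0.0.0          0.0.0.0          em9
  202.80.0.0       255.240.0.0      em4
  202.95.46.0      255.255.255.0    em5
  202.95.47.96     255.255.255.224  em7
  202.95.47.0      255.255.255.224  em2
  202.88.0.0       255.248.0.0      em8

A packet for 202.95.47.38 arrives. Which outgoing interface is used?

Routes whose prefix contains 202.95.47.38:
  0.0.0.0/0 (default, matches everything) -> em9
  202.64.0.0/10 (202.64.0.0 - 202.127.255.255) -> em0
  202.80.0.0/12 (202.80.0.0 - 202.95.255.255) -> em4
  202.88.0.0/13 (202.88.0.0 - 202.95.255.255) -> em8
More-specific entries that do NOT match:
  202.95.47.96/27 (202.95.47.96 - 202.95.47.127) does not contain 202.95.47.38
  202.95.47.0/27 (202.95.47.0 - 202.95.47.31) does not contain 202.95.47.38
  218.95.47.0/25 (218.95.47.0 - 218.95.47.127) does not contain 202.95.47.38
  202.95.63.0/24 (202.95.63.0 - 202.95.63.255) does not contain 202.95.47.38
  202.95.46.0/24 (202.95.46.0 - 202.95.46.255) does not contain 202.95.47.38
  202.95.44.0/23 (202.95.44.0 - 202.95.45.255) does not contain 202.95.47.38
Longest matching prefix is /13 -> interface em8.

em8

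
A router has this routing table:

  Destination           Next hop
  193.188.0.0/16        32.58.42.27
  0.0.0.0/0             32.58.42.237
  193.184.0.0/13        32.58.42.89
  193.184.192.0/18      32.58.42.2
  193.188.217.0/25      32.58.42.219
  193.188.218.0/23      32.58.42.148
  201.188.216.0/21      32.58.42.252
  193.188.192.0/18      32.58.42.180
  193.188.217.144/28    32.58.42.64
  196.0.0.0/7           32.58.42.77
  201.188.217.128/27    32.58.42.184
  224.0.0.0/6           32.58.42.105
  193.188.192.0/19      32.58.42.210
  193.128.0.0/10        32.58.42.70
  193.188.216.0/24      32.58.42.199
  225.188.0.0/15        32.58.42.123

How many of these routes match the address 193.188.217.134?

6

Prefixes containing 193.188.217.134:
  0.0.0.0/0 (default, matches everything)
  193.128.0.0/10 (193.128.0.0 - 193.191.255.255)
  193.184.0.0/13 (193.184.0.0 - 193.191.255.255)
  193.188.0.0/16 (193.188.0.0 - 193.188.255.255)
  193.188.192.0/18 (193.188.192.0 - 193.188.255.255)
  193.188.192.0/19 (193.188.192.0 - 193.188.223.255)
Total matching entries: 6.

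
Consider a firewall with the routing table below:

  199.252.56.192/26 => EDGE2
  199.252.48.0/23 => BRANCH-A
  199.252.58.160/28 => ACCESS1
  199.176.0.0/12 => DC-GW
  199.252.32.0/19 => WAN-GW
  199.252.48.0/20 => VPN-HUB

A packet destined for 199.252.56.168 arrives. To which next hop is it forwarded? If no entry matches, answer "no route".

VPN-HUB

Routes whose prefix contains 199.252.56.168:
  199.252.32.0/19 (199.252.32.0 - 199.252.63.255) -> WAN-GW
  199.252.48.0/20 (199.252.48.0 - 199.252.63.255) -> VPN-HUB
More-specific entries that do NOT match:
  199.252.58.160/28 (199.252.58.160 - 199.252.58.175) does not contain 199.252.56.168
  199.252.56.192/26 (199.252.56.192 - 199.252.56.255) does not contain 199.252.56.168
  199.252.48.0/23 (199.252.48.0 - 199.252.49.255) does not contain 199.252.56.168
Longest matching prefix is /20 -> next hop VPN-HUB.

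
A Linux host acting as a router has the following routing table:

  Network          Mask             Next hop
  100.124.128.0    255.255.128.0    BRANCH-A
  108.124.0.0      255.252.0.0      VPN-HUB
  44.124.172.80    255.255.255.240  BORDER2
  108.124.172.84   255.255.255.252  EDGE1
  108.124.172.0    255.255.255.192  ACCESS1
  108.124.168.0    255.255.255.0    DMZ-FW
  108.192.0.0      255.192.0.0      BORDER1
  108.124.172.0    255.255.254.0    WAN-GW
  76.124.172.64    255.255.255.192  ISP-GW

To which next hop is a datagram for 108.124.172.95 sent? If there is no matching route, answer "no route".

WAN-GW

Routes whose prefix contains 108.124.172.95:
  108.124.0.0/14 (108.124.0.0 - 108.127.255.255) -> VPN-HUB
  108.124.172.0/23 (108.124.172.0 - 108.124.173.255) -> WAN-GW
More-specific entries that do NOT match:
  108.124.172.84/30 (108.124.172.84 - 108.124.172.87) does not contain 108.124.172.95
  44.124.172.80/28 (44.124.172.80 - 44.124.172.95) does not contain 108.124.172.95
  108.124.172.0/26 (108.124.172.0 - 108.124.172.63) does not contain 108.124.172.95
  76.124.172.64/26 (76.124.172.64 - 76.124.172.127) does not contain 108.124.172.95
  108.124.168.0/24 (108.124.168.0 - 108.124.168.255) does not contain 108.124.172.95
Longest matching prefix is /23 -> next hop WAN-GW.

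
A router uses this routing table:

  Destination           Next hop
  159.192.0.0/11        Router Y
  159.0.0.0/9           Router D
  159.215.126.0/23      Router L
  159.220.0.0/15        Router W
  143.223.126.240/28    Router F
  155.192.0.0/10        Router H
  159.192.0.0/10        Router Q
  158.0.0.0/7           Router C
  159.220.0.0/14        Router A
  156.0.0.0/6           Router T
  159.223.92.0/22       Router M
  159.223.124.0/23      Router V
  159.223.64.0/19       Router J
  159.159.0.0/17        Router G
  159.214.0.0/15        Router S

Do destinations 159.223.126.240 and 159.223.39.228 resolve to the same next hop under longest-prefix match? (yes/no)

yes

159.223.126.240: longest match 159.220.0.0/14 -> Router A
159.223.39.228: longest match 159.220.0.0/14 -> Router A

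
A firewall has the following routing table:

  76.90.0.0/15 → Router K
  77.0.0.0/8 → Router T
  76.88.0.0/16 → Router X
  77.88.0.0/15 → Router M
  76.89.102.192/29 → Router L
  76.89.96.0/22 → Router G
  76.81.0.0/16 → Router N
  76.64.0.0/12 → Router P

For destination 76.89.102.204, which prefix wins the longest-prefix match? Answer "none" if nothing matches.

76.89.102.204 is outside every listed prefix and there is no default route.

none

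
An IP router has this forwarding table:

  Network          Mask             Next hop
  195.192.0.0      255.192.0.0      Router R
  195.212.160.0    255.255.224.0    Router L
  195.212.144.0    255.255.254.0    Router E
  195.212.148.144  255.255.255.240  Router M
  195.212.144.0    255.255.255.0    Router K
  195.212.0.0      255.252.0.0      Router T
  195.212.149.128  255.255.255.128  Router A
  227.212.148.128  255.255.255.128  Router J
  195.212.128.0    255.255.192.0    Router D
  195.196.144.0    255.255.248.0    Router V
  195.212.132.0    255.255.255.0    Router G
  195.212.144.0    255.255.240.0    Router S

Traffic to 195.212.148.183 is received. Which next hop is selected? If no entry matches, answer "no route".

Router S

Routes whose prefix contains 195.212.148.183:
  195.192.0.0/10 (195.192.0.0 - 195.255.255.255) -> Router R
  195.212.0.0/14 (195.212.0.0 - 195.215.255.255) -> Router T
  195.212.128.0/18 (195.212.128.0 - 195.212.191.255) -> Router D
  195.212.144.0/20 (195.212.144.0 - 195.212.159.255) -> Router S
More-specific entries that do NOT match:
  195.212.148.144/28 (195.212.148.144 - 195.212.148.159) does not contain 195.212.148.183
  195.212.149.128/25 (195.212.149.128 - 195.212.149.255) does not contain 195.212.148.183
  227.212.148.128/25 (227.212.148.128 - 227.212.148.255) does not contain 195.212.148.183
  195.212.144.0/24 (195.212.144.0 - 195.212.144.255) does not contain 195.212.148.183
  195.212.132.0/24 (195.212.132.0 - 195.212.132.255) does not contain 195.212.148.183
  195.212.144.0/23 (195.212.144.0 - 195.212.145.255) does not contain 195.212.148.183
  195.196.144.0/21 (195.196.144.0 - 195.196.151.255) does not contain 195.212.148.183
Longest matching prefix is /20 -> next hop Router S.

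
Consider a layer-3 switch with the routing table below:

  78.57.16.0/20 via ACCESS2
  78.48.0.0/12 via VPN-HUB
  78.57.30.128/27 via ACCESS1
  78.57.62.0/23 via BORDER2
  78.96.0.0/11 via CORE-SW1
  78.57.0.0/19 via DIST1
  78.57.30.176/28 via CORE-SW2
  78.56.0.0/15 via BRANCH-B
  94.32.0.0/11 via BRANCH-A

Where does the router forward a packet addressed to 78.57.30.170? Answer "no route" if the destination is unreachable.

ACCESS2

Routes whose prefix contains 78.57.30.170:
  78.48.0.0/12 (78.48.0.0 - 78.63.255.255) -> VPN-HUB
  78.56.0.0/15 (78.56.0.0 - 78.57.255.255) -> BRANCH-B
  78.57.0.0/19 (78.57.0.0 - 78.57.31.255) -> DIST1
  78.57.16.0/20 (78.57.16.0 - 78.57.31.255) -> ACCESS2
More-specific entries that do NOT match:
  78.57.30.176/28 (78.57.30.176 - 78.57.30.191) does not contain 78.57.30.170
  78.57.30.128/27 (78.57.30.128 - 78.57.30.159) does not contain 78.57.30.170
  78.57.62.0/23 (78.57.62.0 - 78.57.63.255) does not contain 78.57.30.170
Longest matching prefix is /20 -> next hop ACCESS2.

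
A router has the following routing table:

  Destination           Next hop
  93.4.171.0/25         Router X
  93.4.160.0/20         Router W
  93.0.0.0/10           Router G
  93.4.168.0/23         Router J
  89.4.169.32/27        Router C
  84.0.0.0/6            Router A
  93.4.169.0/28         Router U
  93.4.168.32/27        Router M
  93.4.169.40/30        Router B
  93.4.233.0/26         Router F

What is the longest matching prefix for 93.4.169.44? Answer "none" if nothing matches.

Entries matching 93.4.169.44:
  93.0.0.0/10 (93.0.0.0 - 93.63.255.255)
  93.4.160.0/20 (93.4.160.0 - 93.4.175.255)
  93.4.168.0/23 (93.4.168.0 - 93.4.169.255)
Most specific is 93.4.168.0/23.

93.4.168.0/23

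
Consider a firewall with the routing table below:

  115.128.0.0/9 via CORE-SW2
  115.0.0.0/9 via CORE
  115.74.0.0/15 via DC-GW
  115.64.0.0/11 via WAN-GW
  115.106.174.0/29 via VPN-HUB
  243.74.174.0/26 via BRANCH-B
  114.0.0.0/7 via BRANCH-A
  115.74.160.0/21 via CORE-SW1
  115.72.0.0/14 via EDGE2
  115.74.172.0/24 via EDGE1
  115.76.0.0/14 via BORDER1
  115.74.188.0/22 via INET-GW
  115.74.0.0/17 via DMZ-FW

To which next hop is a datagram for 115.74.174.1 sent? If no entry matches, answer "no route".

Routes whose prefix contains 115.74.174.1:
  114.0.0.0/7 (114.0.0.0 - 115.255.255.255) -> BRANCH-A
  115.0.0.0/9 (115.0.0.0 - 115.127.255.255) -> CORE
  115.64.0.0/11 (115.64.0.0 - 115.95.255.255) -> WAN-GW
  115.72.0.0/14 (115.72.0.0 - 115.75.255.255) -> EDGE2
  115.74.0.0/15 (115.74.0.0 - 115.75.255.255) -> DC-GW
More-specific entries that do NOT match:
  115.106.174.0/29 (115.106.174.0 - 115.106.174.7) does not contain 115.74.174.1
  243.74.174.0/26 (243.74.174.0 - 243.74.174.63) does not contain 115.74.174.1
  115.74.172.0/24 (115.74.172.0 - 115.74.172.255) does not contain 115.74.174.1
  115.74.188.0/22 (115.74.188.0 - 115.74.191.255) does not contain 115.74.174.1
  115.74.160.0/21 (115.74.160.0 - 115.74.167.255) does not contain 115.74.174.1
  115.74.0.0/17 (115.74.0.0 - 115.74.127.255) does not contain 115.74.174.1
Longest matching prefix is /15 -> next hop DC-GW.

DC-GW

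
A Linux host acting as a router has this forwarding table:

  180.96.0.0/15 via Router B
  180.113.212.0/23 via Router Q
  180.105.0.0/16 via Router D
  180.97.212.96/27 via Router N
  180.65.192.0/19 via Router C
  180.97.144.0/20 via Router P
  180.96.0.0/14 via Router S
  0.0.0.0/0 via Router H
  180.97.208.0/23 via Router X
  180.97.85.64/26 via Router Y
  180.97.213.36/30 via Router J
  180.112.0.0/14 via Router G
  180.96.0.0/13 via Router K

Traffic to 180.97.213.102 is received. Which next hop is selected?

Router B

Routes whose prefix contains 180.97.213.102:
  0.0.0.0/0 (default, matches everything) -> Router H
  180.96.0.0/13 (180.96.0.0 - 180.103.255.255) -> Router K
  180.96.0.0/14 (180.96.0.0 - 180.99.255.255) -> Router S
  180.96.0.0/15 (180.96.0.0 - 180.97.255.255) -> Router B
More-specific entries that do NOT match:
  180.97.213.36/30 (180.97.213.36 - 180.97.213.39) does not contain 180.97.213.102
  180.97.212.96/27 (180.97.212.96 - 180.97.212.127) does not contain 180.97.213.102
  180.97.85.64/26 (180.97.85.64 - 180.97.85.127) does not contain 180.97.213.102
  180.113.212.0/23 (180.113.212.0 - 180.113.213.255) does not contain 180.97.213.102
  180.97.208.0/23 (180.97.208.0 - 180.97.209.255) does not contain 180.97.213.102
  180.97.144.0/20 (180.97.144.0 - 180.97.159.255) does not contain 180.97.213.102
  180.65.192.0/19 (180.65.192.0 - 180.65.223.255) does not contain 180.97.213.102
  180.105.0.0/16 (180.105.0.0 - 180.105.255.255) does not contain 180.97.213.102
Longest matching prefix is /15 -> next hop Router B.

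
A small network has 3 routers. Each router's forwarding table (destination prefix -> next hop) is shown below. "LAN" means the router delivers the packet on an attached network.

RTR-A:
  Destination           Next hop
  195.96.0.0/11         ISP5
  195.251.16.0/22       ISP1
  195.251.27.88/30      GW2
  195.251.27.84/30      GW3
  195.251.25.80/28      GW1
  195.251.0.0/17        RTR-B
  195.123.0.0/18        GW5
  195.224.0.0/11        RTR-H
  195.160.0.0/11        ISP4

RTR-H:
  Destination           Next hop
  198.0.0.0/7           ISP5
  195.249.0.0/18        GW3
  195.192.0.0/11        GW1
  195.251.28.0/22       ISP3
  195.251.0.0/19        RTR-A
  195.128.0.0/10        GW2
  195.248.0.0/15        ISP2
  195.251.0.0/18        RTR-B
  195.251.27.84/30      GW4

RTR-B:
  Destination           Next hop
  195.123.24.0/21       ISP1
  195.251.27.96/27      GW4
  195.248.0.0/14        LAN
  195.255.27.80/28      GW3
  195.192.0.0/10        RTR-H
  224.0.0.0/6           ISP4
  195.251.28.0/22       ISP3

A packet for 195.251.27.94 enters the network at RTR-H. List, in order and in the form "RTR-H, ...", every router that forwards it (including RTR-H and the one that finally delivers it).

RTR-H, RTR-A, RTR-B

At RTR-H: longest match for 195.251.27.94 is 195.251.0.0/19 -> RTR-A
At RTR-A: longest match for 195.251.27.94 is 195.251.0.0/17 -> RTR-B
At RTR-B: longest match for 195.251.27.94 is 195.248.0.0/14 -> LAN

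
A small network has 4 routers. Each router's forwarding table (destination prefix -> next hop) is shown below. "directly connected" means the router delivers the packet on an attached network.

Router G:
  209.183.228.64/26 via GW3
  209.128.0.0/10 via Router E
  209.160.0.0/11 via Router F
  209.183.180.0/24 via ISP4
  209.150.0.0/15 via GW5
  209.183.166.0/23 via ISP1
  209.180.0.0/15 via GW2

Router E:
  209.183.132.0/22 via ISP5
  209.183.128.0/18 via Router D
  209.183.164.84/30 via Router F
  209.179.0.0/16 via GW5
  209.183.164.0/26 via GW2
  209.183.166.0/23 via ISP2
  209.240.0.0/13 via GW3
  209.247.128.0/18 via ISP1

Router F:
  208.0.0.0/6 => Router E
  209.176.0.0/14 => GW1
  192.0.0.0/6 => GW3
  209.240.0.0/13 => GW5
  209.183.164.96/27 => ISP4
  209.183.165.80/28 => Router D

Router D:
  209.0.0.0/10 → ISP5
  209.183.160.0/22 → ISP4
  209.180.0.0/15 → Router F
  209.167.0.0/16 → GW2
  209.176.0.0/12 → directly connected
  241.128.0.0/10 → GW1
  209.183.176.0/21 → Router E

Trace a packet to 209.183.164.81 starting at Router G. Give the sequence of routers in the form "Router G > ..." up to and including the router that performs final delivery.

At Router G: longest match for 209.183.164.81 is 209.160.0.0/11 -> Router F
At Router F: longest match for 209.183.164.81 is 208.0.0.0/6 -> Router E
At Router E: longest match for 209.183.164.81 is 209.183.128.0/18 -> Router D
At Router D: longest match for 209.183.164.81 is 209.176.0.0/12 -> directly connected

Router G > Router F > Router E > Router D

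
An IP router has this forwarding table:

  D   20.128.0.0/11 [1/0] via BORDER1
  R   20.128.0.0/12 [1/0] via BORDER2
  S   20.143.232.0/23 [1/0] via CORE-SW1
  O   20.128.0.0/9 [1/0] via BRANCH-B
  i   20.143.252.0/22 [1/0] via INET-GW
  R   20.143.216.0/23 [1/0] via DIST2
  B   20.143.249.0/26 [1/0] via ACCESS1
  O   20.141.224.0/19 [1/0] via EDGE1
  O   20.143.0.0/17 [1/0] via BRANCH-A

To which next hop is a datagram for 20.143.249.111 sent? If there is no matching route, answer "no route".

Routes whose prefix contains 20.143.249.111:
  20.128.0.0/9 (20.128.0.0 - 20.255.255.255) -> BRANCH-B
  20.128.0.0/11 (20.128.0.0 - 20.159.255.255) -> BORDER1
  20.128.0.0/12 (20.128.0.0 - 20.143.255.255) -> BORDER2
More-specific entries that do NOT match:
  20.143.249.0/26 (20.143.249.0 - 20.143.249.63) does not contain 20.143.249.111
  20.143.232.0/23 (20.143.232.0 - 20.143.233.255) does not contain 20.143.249.111
  20.143.216.0/23 (20.143.216.0 - 20.143.217.255) does not contain 20.143.249.111
  20.143.252.0/22 (20.143.252.0 - 20.143.255.255) does not contain 20.143.249.111
  20.141.224.0/19 (20.141.224.0 - 20.141.255.255) does not contain 20.143.249.111
  20.143.0.0/17 (20.143.0.0 - 20.143.127.255) does not contain 20.143.249.111
Longest matching prefix is /12 -> next hop BORDER2.

BORDER2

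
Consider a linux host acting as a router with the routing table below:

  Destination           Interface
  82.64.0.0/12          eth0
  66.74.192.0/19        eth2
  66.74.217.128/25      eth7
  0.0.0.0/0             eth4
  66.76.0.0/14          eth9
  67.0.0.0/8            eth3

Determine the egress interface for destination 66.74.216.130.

Routes whose prefix contains 66.74.216.130:
  0.0.0.0/0 (default, matches everything) -> eth4
  66.74.192.0/19 (66.74.192.0 - 66.74.223.255) -> eth2
More-specific entries that do NOT match:
  66.74.217.128/25 (66.74.217.128 - 66.74.217.255) does not contain 66.74.216.130
Longest matching prefix is /19 -> interface eth2.

eth2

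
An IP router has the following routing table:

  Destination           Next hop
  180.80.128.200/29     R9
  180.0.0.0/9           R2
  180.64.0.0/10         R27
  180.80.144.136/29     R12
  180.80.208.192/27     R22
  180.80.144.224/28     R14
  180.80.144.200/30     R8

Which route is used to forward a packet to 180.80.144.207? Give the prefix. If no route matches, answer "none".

Entries matching 180.80.144.207:
  180.0.0.0/9 (180.0.0.0 - 180.127.255.255)
  180.64.0.0/10 (180.64.0.0 - 180.127.255.255)
Most specific is 180.64.0.0/10.

180.64.0.0/10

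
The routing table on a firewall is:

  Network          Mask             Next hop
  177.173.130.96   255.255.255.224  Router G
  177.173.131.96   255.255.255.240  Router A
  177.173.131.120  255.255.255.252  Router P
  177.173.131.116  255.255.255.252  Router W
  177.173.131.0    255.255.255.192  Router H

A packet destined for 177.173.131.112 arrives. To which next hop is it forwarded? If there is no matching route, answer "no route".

No entry's prefix contains 177.173.131.112; there is no default route.

no route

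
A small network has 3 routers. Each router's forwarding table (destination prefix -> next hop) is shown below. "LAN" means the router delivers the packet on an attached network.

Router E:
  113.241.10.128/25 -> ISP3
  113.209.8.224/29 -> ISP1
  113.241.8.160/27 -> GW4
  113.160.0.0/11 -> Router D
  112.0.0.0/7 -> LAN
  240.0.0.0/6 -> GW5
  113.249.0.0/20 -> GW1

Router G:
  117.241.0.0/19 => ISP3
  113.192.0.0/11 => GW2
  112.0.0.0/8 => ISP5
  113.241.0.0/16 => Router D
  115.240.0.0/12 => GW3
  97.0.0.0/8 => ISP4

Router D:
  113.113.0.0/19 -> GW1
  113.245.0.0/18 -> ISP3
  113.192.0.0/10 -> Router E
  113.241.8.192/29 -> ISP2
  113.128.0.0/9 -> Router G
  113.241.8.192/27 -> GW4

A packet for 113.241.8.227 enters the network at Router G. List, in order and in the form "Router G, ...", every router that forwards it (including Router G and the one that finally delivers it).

At Router G: longest match for 113.241.8.227 is 113.241.0.0/16 -> Router D
At Router D: longest match for 113.241.8.227 is 113.192.0.0/10 -> Router E
At Router E: longest match for 113.241.8.227 is 112.0.0.0/7 -> LAN

Router G, Router D, Router E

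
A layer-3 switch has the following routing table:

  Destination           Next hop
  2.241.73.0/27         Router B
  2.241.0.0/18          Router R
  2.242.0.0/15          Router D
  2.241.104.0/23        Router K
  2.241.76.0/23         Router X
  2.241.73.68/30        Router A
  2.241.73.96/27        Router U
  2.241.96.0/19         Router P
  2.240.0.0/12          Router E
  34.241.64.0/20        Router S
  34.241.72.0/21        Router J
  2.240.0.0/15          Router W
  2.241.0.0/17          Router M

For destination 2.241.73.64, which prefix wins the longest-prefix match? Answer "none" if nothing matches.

Entries matching 2.241.73.64:
  2.240.0.0/12 (2.240.0.0 - 2.255.255.255)
  2.240.0.0/15 (2.240.0.0 - 2.241.255.255)
  2.241.0.0/17 (2.241.0.0 - 2.241.127.255)
Most specific is 2.241.0.0/17.

2.241.0.0/17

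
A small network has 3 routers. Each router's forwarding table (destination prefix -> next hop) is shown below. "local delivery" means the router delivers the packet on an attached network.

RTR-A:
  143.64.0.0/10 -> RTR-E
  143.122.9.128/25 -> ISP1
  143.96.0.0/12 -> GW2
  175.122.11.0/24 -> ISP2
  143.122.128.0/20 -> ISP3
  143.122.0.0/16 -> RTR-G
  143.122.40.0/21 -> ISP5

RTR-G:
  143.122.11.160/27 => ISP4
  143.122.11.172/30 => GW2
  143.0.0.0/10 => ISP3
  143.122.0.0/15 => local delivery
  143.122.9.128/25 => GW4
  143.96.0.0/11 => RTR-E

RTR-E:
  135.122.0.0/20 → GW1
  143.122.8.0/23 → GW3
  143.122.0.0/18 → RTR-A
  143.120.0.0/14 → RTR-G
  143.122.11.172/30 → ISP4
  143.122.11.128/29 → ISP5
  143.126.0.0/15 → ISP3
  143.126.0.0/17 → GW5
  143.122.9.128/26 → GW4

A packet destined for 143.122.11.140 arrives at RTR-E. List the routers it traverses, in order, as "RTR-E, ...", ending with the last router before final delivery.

At RTR-E: longest match for 143.122.11.140 is 143.122.0.0/18 -> RTR-A
At RTR-A: longest match for 143.122.11.140 is 143.122.0.0/16 -> RTR-G
At RTR-G: longest match for 143.122.11.140 is 143.122.0.0/15 -> local delivery

RTR-E, RTR-A, RTR-G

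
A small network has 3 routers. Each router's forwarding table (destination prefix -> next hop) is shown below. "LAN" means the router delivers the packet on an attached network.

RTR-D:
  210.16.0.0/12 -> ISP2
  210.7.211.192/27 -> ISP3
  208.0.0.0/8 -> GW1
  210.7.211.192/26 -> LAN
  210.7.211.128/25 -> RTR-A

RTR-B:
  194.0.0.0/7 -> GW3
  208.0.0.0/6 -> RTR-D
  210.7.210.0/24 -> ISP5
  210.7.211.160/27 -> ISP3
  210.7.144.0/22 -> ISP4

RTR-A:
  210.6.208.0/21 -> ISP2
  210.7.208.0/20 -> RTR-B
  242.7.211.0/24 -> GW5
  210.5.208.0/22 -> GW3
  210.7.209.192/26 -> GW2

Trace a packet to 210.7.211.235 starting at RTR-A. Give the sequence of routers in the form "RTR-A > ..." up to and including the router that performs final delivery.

RTR-A > RTR-B > RTR-D

At RTR-A: longest match for 210.7.211.235 is 210.7.208.0/20 -> RTR-B
At RTR-B: longest match for 210.7.211.235 is 208.0.0.0/6 -> RTR-D
At RTR-D: longest match for 210.7.211.235 is 210.7.211.192/26 -> LAN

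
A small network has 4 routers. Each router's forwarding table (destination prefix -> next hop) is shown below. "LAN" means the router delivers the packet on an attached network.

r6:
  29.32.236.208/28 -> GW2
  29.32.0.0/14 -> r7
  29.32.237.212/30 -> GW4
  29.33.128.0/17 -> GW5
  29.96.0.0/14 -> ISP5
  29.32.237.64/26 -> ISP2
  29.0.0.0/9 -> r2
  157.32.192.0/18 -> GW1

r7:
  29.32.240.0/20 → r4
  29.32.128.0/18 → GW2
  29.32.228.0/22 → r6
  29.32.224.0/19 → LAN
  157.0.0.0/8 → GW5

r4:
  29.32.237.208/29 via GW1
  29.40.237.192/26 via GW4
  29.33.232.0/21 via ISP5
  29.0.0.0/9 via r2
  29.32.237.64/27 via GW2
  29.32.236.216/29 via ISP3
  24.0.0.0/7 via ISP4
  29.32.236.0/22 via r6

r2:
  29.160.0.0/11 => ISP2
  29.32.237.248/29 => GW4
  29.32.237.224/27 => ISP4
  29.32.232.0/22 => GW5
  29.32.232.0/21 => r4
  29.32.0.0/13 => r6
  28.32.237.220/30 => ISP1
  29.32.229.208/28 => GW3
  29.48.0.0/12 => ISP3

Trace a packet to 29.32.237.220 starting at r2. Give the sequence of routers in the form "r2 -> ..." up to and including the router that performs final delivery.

At r2: longest match for 29.32.237.220 is 29.32.232.0/21 -> r4
At r4: longest match for 29.32.237.220 is 29.32.236.0/22 -> r6
At r6: longest match for 29.32.237.220 is 29.32.0.0/14 -> r7
At r7: longest match for 29.32.237.220 is 29.32.224.0/19 -> LAN

r2 -> r4 -> r6 -> r7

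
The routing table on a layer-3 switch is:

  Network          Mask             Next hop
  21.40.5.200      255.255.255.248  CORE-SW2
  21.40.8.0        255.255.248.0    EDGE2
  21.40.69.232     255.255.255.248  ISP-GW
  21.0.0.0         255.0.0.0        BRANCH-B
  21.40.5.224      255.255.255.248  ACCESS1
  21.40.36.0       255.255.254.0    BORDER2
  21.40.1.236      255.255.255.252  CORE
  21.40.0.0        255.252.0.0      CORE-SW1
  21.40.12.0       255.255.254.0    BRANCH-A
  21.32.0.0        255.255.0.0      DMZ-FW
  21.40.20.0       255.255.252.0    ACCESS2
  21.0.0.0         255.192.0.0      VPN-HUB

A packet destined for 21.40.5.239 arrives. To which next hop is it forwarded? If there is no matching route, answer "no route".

CORE-SW1

Routes whose prefix contains 21.40.5.239:
  21.0.0.0/8 (21.0.0.0 - 21.255.255.255) -> BRANCH-B
  21.0.0.0/10 (21.0.0.0 - 21.63.255.255) -> VPN-HUB
  21.40.0.0/14 (21.40.0.0 - 21.43.255.255) -> CORE-SW1
More-specific entries that do NOT match:
  21.40.1.236/30 (21.40.1.236 - 21.40.1.239) does not contain 21.40.5.239
  21.40.5.200/29 (21.40.5.200 - 21.40.5.207) does not contain 21.40.5.239
  21.40.69.232/29 (21.40.69.232 - 21.40.69.239) does not contain 21.40.5.239
  21.40.5.224/29 (21.40.5.224 - 21.40.5.231) does not contain 21.40.5.239
  21.40.36.0/23 (21.40.36.0 - 21.40.37.255) does not contain 21.40.5.239
  21.40.12.0/23 (21.40.12.0 - 21.40.13.255) does not contain 21.40.5.239
  21.40.20.0/22 (21.40.20.0 - 21.40.23.255) does not contain 21.40.5.239
  21.40.8.0/21 (21.40.8.0 - 21.40.15.255) does not contain 21.40.5.239
  21.32.0.0/16 (21.32.0.0 - 21.32.255.255) does not contain 21.40.5.239
Longest matching prefix is /14 -> next hop CORE-SW1.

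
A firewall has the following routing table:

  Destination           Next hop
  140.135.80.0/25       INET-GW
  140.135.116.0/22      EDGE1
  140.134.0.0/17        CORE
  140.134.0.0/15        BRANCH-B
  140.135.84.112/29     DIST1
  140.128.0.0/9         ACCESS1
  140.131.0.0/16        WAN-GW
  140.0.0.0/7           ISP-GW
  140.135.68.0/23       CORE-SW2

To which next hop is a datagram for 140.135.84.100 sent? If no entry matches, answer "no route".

Routes whose prefix contains 140.135.84.100:
  140.0.0.0/7 (140.0.0.0 - 141.255.255.255) -> ISP-GW
  140.128.0.0/9 (140.128.0.0 - 140.255.255.255) -> ACCESS1
  140.134.0.0/15 (140.134.0.0 - 140.135.255.255) -> BRANCH-B
More-specific entries that do NOT match:
  140.135.84.112/29 (140.135.84.112 - 140.135.84.119) does not contain 140.135.84.100
  140.135.80.0/25 (140.135.80.0 - 140.135.80.127) does not contain 140.135.84.100
  140.135.68.0/23 (140.135.68.0 - 140.135.69.255) does not contain 140.135.84.100
  140.135.116.0/22 (140.135.116.0 - 140.135.119.255) does not contain 140.135.84.100
  140.134.0.0/17 (140.134.0.0 - 140.134.127.255) does not contain 140.135.84.100
  140.131.0.0/16 (140.131.0.0 - 140.131.255.255) does not contain 140.135.84.100
Longest matching prefix is /15 -> next hop BRANCH-B.

BRANCH-B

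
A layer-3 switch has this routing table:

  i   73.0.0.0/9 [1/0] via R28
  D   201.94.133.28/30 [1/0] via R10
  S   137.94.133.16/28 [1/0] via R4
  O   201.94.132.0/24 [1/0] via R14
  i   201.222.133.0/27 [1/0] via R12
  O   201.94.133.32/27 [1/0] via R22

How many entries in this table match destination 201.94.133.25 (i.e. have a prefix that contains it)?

0

No listed prefix contains 201.94.133.25.
Total matching entries: 0.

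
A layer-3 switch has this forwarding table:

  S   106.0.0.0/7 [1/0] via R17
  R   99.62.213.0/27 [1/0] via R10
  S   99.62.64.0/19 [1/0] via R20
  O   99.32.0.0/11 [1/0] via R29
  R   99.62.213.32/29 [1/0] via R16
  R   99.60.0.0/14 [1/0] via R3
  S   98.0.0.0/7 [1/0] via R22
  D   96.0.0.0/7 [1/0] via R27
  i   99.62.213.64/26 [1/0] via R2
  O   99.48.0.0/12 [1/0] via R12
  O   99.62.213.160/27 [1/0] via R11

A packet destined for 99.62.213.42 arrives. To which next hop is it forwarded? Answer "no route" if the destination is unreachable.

R3

Routes whose prefix contains 99.62.213.42:
  98.0.0.0/7 (98.0.0.0 - 99.255.255.255) -> R22
  99.32.0.0/11 (99.32.0.0 - 99.63.255.255) -> R29
  99.48.0.0/12 (99.48.0.0 - 99.63.255.255) -> R12
  99.60.0.0/14 (99.60.0.0 - 99.63.255.255) -> R3
More-specific entries that do NOT match:
  99.62.213.32/29 (99.62.213.32 - 99.62.213.39) does not contain 99.62.213.42
  99.62.213.0/27 (99.62.213.0 - 99.62.213.31) does not contain 99.62.213.42
  99.62.213.160/27 (99.62.213.160 - 99.62.213.191) does not contain 99.62.213.42
  99.62.213.64/26 (99.62.213.64 - 99.62.213.127) does not contain 99.62.213.42
  99.62.64.0/19 (99.62.64.0 - 99.62.95.255) does not contain 99.62.213.42
Longest matching prefix is /14 -> next hop R3.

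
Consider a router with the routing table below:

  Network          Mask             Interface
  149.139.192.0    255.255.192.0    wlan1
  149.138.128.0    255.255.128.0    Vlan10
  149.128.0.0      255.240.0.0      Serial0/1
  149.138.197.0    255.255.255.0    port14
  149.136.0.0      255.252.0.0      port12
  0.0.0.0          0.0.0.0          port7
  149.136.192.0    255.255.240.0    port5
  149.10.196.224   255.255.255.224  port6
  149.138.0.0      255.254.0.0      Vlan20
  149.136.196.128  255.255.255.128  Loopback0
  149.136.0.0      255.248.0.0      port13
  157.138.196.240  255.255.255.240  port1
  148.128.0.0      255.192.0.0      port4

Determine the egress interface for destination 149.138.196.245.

Routes whose prefix contains 149.138.196.245:
  0.0.0.0/0 (default, matches everything) -> port7
  149.128.0.0/12 (149.128.0.0 - 149.143.255.255) -> Serial0/1
  149.136.0.0/13 (149.136.0.0 - 149.143.255.255) -> port13
  149.136.0.0/14 (149.136.0.0 - 149.139.255.255) -> port12
  149.138.0.0/15 (149.138.0.0 - 149.139.255.255) -> Vlan20
  149.138.128.0/17 (149.138.128.0 - 149.138.255.255) -> Vlan10
More-specific entries that do NOT match:
  157.138.196.240/28 (157.138.196.240 - 157.138.196.255) does not contain 149.138.196.245
  149.10.196.224/27 (149.10.196.224 - 149.10.196.255) does not contain 149.138.196.245
  149.136.196.128/25 (149.136.196.128 - 149.136.196.255) does not contain 149.138.196.245
  149.138.197.0/24 (149.138.197.0 - 149.138.197.255) does not contain 149.138.196.245
  149.136.192.0/20 (149.136.192.0 - 149.136.207.255) does not contain 149.138.196.245
  149.139.192.0/18 (149.139.192.0 - 149.139.255.255) does not contain 149.138.196.245
Longest matching prefix is /17 -> interface Vlan10.

Vlan10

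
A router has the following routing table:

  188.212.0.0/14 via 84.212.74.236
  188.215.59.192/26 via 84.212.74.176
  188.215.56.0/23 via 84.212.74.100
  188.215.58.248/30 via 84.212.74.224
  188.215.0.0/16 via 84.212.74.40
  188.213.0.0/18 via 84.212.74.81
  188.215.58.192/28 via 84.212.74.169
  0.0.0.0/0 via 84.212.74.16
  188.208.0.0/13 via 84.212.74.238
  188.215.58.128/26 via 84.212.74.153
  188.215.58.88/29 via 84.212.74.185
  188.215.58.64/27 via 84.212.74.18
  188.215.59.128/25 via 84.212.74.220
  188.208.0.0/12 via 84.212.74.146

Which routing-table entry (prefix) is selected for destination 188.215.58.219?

188.215.0.0/16

Entries matching 188.215.58.219:
  0.0.0.0/0 (default, matches everything)
  188.208.0.0/12 (188.208.0.0 - 188.223.255.255)
  188.208.0.0/13 (188.208.0.0 - 188.215.255.255)
  188.212.0.0/14 (188.212.0.0 - 188.215.255.255)
  188.215.0.0/16 (188.215.0.0 - 188.215.255.255)
Most specific is 188.215.0.0/16.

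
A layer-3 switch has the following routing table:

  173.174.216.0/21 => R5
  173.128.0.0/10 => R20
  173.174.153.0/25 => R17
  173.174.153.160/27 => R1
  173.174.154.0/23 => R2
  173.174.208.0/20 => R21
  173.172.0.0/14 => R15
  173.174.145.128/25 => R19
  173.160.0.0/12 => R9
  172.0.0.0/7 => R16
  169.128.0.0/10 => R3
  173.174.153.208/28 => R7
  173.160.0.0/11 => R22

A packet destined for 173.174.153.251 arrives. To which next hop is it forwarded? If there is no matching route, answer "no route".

Routes whose prefix contains 173.174.153.251:
  172.0.0.0/7 (172.0.0.0 - 173.255.255.255) -> R16
  173.128.0.0/10 (173.128.0.0 - 173.191.255.255) -> R20
  173.160.0.0/11 (173.160.0.0 - 173.191.255.255) -> R22
  173.160.0.0/12 (173.160.0.0 - 173.175.255.255) -> R9
  173.172.0.0/14 (173.172.0.0 - 173.175.255.255) -> R15
More-specific entries that do NOT match:
  173.174.153.208/28 (173.174.153.208 - 173.174.153.223) does not contain 173.174.153.251
  173.174.153.160/27 (173.174.153.160 - 173.174.153.191) does not contain 173.174.153.251
  173.174.153.0/25 (173.174.153.0 - 173.174.153.127) does not contain 173.174.153.251
  173.174.145.128/25 (173.174.145.128 - 173.174.145.255) does not contain 173.174.153.251
  173.174.154.0/23 (173.174.154.0 - 173.174.155.255) does not contain 173.174.153.251
  173.174.216.0/21 (173.174.216.0 - 173.174.223.255) does not contain 173.174.153.251
  173.174.208.0/20 (173.174.208.0 - 173.174.223.255) does not contain 173.174.153.251
Longest matching prefix is /14 -> next hop R15.

R15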